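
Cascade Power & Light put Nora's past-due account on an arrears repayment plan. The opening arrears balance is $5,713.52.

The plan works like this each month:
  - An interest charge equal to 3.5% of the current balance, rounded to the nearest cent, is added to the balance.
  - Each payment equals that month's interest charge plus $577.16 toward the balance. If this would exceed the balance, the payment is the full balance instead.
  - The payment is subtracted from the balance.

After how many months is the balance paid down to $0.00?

Month 1: opening $5,713.52; interest $199.97 → $5,913.49; payment $777.13; balance $5,136.36
Month 2: opening $5,136.36; interest $179.77 → $5,316.13; payment $756.93; balance $4,559.20
Month 3: opening $4,559.20; interest $159.57 → $4,718.77; payment $736.73; balance $3,982.04
Month 4: opening $3,982.04; interest $139.37 → $4,121.41; payment $716.53; balance $3,404.88
Month 5: opening $3,404.88; interest $119.17 → $3,524.05; payment $696.33; balance $2,827.72
Month 6: opening $2,827.72; interest $98.97 → $2,926.69; payment $676.13; balance $2,250.56
Month 7: opening $2,250.56; interest $78.77 → $2,329.33; payment $655.93; balance $1,673.40
Month 8: opening $1,673.40; interest $58.57 → $1,731.97; payment $635.73; balance $1,096.24
Month 9: opening $1,096.24; interest $38.37 → $1,134.61; payment $615.53; balance $519.08
Month 10: opening $519.08; interest $18.17 → $537.25; payment $537.25; balance $0.00
Balance reaches $0.00 in month 10.

10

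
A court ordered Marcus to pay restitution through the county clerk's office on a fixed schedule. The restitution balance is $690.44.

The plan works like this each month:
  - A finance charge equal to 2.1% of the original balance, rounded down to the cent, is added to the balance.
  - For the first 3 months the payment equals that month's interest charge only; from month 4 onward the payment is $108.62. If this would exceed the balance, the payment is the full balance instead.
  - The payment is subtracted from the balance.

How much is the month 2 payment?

$14.49

# | Opening | Interest | Payment | End bal
1 | $690.44 | $14.49 | $14.49 | $690.44
2 | $690.44 | $14.49 | $14.49 | $690.44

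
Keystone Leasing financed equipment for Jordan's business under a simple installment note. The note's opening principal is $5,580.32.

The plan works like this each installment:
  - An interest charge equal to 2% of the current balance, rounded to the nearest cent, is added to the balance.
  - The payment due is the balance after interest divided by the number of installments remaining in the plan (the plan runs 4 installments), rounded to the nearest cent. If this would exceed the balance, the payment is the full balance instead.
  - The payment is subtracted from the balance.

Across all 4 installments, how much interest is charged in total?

# | Opening | Interest | Payment | End bal
1 | $5,580.32 | $111.61 | $1,422.98 | $4,268.95
2 | $4,268.95 | $85.38 | $1,451.44 | $2,902.89
3 | $2,902.89 | $58.06 | $1,480.48 | $1,480.47
4 | $1,480.47 | $29.61 | $1,510.08 | $0.00
Total interest: $111.61 + $85.38 + $58.06 + $29.61 = $284.66

$284.66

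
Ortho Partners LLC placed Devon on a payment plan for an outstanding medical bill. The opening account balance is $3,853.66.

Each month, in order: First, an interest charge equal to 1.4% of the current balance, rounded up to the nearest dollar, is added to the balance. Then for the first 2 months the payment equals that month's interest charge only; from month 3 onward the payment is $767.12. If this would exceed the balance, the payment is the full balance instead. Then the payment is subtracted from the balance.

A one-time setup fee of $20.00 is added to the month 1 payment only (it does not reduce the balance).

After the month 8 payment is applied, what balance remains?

Month 1: opening $3,853.66; interest $54.00 → $3,907.66; payment $54.00 (+ $20.00 fee); balance $3,853.66
Month 2: opening $3,853.66; interest $54.00 → $3,907.66; payment $54.00; balance $3,853.66
Month 3: opening $3,853.66; interest $54.00 → $3,907.66; payment $767.12; balance $3,140.54
Month 4: opening $3,140.54; interest $44.00 → $3,184.54; payment $767.12; balance $2,417.42
Month 5: opening $2,417.42; interest $34.00 → $2,451.42; payment $767.12; balance $1,684.30
Month 6: opening $1,684.30; interest $24.00 → $1,708.30; payment $767.12; balance $941.18
Month 7: opening $941.18; interest $14.00 → $955.18; payment $767.12; balance $188.06
Month 8: opening $188.06; interest $3.00 → $191.06; payment $191.06; balance $0.00

$0.00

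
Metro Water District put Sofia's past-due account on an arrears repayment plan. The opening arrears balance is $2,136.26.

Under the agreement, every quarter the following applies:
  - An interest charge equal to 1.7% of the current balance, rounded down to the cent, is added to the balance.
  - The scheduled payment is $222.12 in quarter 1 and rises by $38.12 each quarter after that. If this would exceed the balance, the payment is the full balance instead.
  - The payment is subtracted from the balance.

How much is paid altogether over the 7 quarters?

$2,299.12

Quarter 1: opening $2,136.26; interest $36.31 → $2,172.57; payment $222.12; balance $1,950.45
Quarter 2: opening $1,950.45; interest $33.15 → $1,983.60; payment $260.24; balance $1,723.36
Quarter 3: opening $1,723.36; interest $29.29 → $1,752.65; payment $298.36; balance $1,454.29
Quarter 4: opening $1,454.29; interest $24.72 → $1,479.01; payment $336.48; balance $1,142.53
Quarter 5: opening $1,142.53; interest $19.42 → $1,161.95; payment $374.60; balance $787.35
Quarter 6: opening $787.35; interest $13.38 → $800.73; payment $412.72; balance $388.01
Quarter 7: opening $388.01; interest $6.59 → $394.60; payment $394.60; balance $0.00
Total paid: $2,299.12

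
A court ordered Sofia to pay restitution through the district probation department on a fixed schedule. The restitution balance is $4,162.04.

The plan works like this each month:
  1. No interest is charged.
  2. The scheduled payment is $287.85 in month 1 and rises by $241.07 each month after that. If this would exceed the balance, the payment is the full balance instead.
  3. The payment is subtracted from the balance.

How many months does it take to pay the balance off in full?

6

Month 1: $4,162.04 − $287.85 → $3,874.19
Month 2: $3,874.19 − $528.92 → $3,345.27
Month 3: $3,345.27 − $769.99 → $2,575.28
Month 4: $2,575.28 − $1,011.06 → $1,564.22
Month 5: $1,564.22 − $1,252.13 → $312.09
Month 6: $312.09 − $312.09 → $0.00
Balance reaches $0.00 in month 6.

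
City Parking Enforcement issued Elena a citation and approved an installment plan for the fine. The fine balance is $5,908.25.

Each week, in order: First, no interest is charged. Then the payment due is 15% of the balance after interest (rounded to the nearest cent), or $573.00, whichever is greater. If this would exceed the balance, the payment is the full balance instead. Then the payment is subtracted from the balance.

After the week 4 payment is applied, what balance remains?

Week 1: opening $5,908.25; payment $886.24; balance $5,022.01
Week 2: opening $5,022.01; payment $753.30; balance $4,268.71
Week 3: opening $4,268.71; payment $640.31; balance $3,628.40
Week 4: opening $3,628.40; payment $573.00; balance $3,055.40

$3,055.40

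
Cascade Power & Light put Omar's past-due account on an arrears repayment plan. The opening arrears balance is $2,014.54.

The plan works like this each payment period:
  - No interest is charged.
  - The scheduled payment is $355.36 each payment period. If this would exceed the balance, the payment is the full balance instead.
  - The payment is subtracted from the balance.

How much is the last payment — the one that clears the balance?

$237.74

# | Opening | Payment | End bal
1 | $2,014.54 | $355.36 | $1,659.18
2 | $1,659.18 | $355.36 | $1,303.82
3 | $1,303.82 | $355.36 | $948.46
4 | $948.46 | $355.36 | $593.10
5 | $593.10 | $355.36 | $237.74
6 | $237.74 | $237.74 | $0.00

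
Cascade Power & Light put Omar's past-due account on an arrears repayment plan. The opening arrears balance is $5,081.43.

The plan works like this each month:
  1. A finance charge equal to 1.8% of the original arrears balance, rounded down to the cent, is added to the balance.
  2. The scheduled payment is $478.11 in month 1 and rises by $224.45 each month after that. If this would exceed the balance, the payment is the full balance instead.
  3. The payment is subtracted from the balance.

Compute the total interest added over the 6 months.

$548.76

Month 1: $5,081.43 +$91.46 interest = $5,172.89; pay $478.11 → $4,694.78
Month 2: $4,694.78 +$91.46 interest = $4,786.24; pay $702.56 → $4,083.68
Month 3: $4,083.68 +$91.46 interest = $4,175.14; pay $927.01 → $3,248.13
Month 4: $3,248.13 +$91.46 interest = $3,339.59; pay $1,151.46 → $2,188.13
Month 5: $2,188.13 +$91.46 interest = $2,279.59; pay $1,375.91 → $903.68
Month 6: $903.68 +$91.46 interest = $995.14; pay $995.14 → $0.00
Total interest: $91.46 + $91.46 + $91.46 + $91.46 + $91.46 + $91.46 = $548.76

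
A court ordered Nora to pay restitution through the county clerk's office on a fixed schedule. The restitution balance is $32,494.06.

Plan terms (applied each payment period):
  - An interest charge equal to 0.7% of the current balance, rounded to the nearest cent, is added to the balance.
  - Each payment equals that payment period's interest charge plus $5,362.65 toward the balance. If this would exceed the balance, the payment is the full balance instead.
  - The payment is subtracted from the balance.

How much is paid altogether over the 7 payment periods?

$33,297.96

Payment period 1: $32,494.06 +$227.46 interest = $32,721.52; pay $5,590.11 → $27,131.41
Payment period 2: $27,131.41 +$189.92 interest = $27,321.33; pay $5,552.57 → $21,768.76
Payment period 3: $21,768.76 +$152.38 interest = $21,921.14; pay $5,515.03 → $16,406.11
Payment period 4: $16,406.11 +$114.84 interest = $16,520.95; pay $5,477.49 → $11,043.46
Payment period 5: $11,043.46 +$77.30 interest = $11,120.76; pay $5,439.95 → $5,680.81
Payment period 6: $5,680.81 +$39.77 interest = $5,720.58; pay $5,402.42 → $318.16
Payment period 7: $318.16 +$2.23 interest = $320.39; pay $320.39 → $0.00
Total paid: $33,297.96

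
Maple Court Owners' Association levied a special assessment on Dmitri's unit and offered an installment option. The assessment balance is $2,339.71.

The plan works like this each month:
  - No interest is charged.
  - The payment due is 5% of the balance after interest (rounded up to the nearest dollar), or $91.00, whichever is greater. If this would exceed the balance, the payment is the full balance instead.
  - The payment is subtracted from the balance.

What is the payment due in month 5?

Month 1: opening $2,339.71; payment $117.00; balance $2,222.71
Month 2: opening $2,222.71; payment $112.00; balance $2,110.71
Month 3: opening $2,110.71; payment $106.00; balance $2,004.71
Month 4: opening $2,004.71; payment $101.00; balance $1,903.71
Month 5: opening $1,903.71; payment $96.00; balance $1,807.71

$96.00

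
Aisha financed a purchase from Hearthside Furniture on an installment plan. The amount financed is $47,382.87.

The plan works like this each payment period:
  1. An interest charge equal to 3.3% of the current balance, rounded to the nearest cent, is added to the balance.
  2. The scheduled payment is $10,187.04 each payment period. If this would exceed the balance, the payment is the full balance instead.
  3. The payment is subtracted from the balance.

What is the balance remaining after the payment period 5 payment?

$1,324.64

Payment period 1: opening $47,382.87; interest $1,563.63 → $48,946.50; payment $10,187.04; balance $38,759.46
Payment period 2: opening $38,759.46; interest $1,279.06 → $40,038.52; payment $10,187.04; balance $29,851.48
Payment period 3: opening $29,851.48; interest $985.10 → $30,836.58; payment $10,187.04; balance $20,649.54
Payment period 4: opening $20,649.54; interest $681.43 → $21,330.97; payment $10,187.04; balance $11,143.93
Payment period 5: opening $11,143.93; interest $367.75 → $11,511.68; payment $10,187.04; balance $1,324.64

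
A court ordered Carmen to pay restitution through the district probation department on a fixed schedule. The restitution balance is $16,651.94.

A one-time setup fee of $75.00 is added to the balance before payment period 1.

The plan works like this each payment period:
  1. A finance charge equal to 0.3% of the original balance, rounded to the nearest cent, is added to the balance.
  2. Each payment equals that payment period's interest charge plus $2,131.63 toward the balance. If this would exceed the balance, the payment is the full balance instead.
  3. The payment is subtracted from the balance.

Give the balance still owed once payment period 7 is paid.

# | Opening | Interest | Payment | End bal
1 | $16,726.94 | $49.96 | $2,181.59 | $14,595.31
2 | $14,595.31 | $49.96 | $2,181.59 | $12,463.68
3 | $12,463.68 | $49.96 | $2,181.59 | $10,332.05
4 | $10,332.05 | $49.96 | $2,181.59 | $8,200.42
5 | $8,200.42 | $49.96 | $2,181.59 | $6,068.79
6 | $6,068.79 | $49.96 | $2,181.59 | $3,937.16
7 | $3,937.16 | $49.96 | $2,181.59 | $1,805.53

$1,805.53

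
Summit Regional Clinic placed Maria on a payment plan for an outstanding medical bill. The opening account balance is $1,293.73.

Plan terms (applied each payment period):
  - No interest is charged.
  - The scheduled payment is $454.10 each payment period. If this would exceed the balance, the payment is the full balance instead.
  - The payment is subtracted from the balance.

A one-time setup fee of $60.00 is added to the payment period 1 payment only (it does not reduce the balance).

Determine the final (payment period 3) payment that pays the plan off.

$385.53

Payment period 1: $1,293.73 − $454.10 (+ $60.00 fee) → $839.63
Payment period 2: $839.63 − $454.10 → $385.53
Payment period 3: $385.53 − $385.53 → $0.00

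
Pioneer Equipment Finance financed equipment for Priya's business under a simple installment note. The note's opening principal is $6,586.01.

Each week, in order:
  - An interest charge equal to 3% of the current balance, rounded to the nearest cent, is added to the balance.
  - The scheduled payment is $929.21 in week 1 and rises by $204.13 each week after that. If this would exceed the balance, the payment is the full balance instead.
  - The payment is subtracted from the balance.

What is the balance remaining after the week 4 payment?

$2,275.68

Week 1: opening $6,586.01; interest $197.58 → $6,783.59; payment $929.21; balance $5,854.38
Week 2: opening $5,854.38; interest $175.63 → $6,030.01; payment $1,133.34; balance $4,896.67
Week 3: opening $4,896.67; interest $146.90 → $5,043.57; payment $1,337.47; balance $3,706.10
Week 4: opening $3,706.10; interest $111.18 → $3,817.28; payment $1,541.60; balance $2,275.68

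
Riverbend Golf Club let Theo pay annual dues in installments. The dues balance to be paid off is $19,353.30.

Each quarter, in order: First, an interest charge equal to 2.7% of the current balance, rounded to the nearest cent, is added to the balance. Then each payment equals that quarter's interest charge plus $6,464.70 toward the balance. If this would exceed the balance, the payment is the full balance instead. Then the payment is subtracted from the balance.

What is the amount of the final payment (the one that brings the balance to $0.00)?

Quarter 1: opening $19,353.30; interest $522.54 → $19,875.84; payment $6,987.24; balance $12,888.60
Quarter 2: opening $12,888.60; interest $347.99 → $13,236.59; payment $6,812.69; balance $6,423.90
Quarter 3: opening $6,423.90; interest $173.45 → $6,597.35; payment $6,597.35; balance $0.00

$6,597.35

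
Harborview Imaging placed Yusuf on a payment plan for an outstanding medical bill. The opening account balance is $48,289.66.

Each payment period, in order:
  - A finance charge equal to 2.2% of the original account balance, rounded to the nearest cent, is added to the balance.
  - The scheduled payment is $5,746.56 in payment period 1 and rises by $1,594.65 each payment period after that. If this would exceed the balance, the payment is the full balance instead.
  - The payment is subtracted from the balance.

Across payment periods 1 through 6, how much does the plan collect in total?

$54,663.88

Payment period 1: $48,289.66 +$1,062.37 interest = $49,352.03; pay $5,746.56 → $43,605.47
Payment period 2: $43,605.47 +$1,062.37 interest = $44,667.84; pay $7,341.21 → $37,326.63
Payment period 3: $37,326.63 +$1,062.37 interest = $38,389.00; pay $8,935.86 → $29,453.14
Payment period 4: $29,453.14 +$1,062.37 interest = $30,515.51; pay $10,530.51 → $19,985.00
Payment period 5: $19,985.00 +$1,062.37 interest = $21,047.37; pay $12,125.16 → $8,922.21
Payment period 6: $8,922.21 +$1,062.37 interest = $9,984.58; pay $9,984.58 → $0.00
Total paid: $54,663.88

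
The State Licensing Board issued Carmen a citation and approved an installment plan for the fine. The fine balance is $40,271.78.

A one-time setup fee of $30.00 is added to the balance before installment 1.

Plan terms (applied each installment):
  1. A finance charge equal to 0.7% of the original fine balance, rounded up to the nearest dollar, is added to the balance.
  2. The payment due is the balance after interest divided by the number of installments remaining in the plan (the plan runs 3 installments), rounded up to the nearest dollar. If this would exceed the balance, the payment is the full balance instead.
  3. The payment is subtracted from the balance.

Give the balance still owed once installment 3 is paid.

Installment 1: opening $40,301.78; interest $282.00 → $40,583.78; payment $13,528.00; balance $27,055.78
Installment 2: opening $27,055.78; interest $282.00 → $27,337.78; payment $13,669.00; balance $13,668.78
Installment 3: opening $13,668.78; interest $282.00 → $13,950.78; payment $13,950.78; balance $0.00

$0.00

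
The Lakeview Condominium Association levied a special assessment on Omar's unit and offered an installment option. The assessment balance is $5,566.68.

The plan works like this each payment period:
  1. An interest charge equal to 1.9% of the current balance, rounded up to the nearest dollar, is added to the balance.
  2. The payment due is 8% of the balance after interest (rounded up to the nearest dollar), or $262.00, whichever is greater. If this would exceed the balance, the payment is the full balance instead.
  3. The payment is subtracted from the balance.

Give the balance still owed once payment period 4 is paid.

$4,300.68

Payment period 1: opening $5,566.68; interest $106.00 → $5,672.68; payment $454.00; balance $5,218.68
Payment period 2: opening $5,218.68; interest $100.00 → $5,318.68; payment $426.00; balance $4,892.68
Payment period 3: opening $4,892.68; interest $93.00 → $4,985.68; payment $399.00; balance $4,586.68
Payment period 4: opening $4,586.68; interest $88.00 → $4,674.68; payment $374.00; balance $4,300.68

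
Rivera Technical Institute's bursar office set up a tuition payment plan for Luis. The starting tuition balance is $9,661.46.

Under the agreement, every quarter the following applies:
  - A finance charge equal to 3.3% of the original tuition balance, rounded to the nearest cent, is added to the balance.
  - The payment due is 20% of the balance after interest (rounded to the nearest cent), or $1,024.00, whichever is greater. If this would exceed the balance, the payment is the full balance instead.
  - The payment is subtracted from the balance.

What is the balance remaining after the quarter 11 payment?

Quarter 1: opening $9,661.46; interest $318.83 → $9,980.29; payment $1,996.06; balance $7,984.23
Quarter 2: opening $7,984.23; interest $318.83 → $8,303.06; payment $1,660.61; balance $6,642.45
Quarter 3: opening $6,642.45; interest $318.83 → $6,961.28; payment $1,392.26; balance $5,569.02
Quarter 4: opening $5,569.02; interest $318.83 → $5,887.85; payment $1,177.57; balance $4,710.28
Quarter 5: opening $4,710.28; interest $318.83 → $5,029.11; payment $1,024.00; balance $4,005.11
Quarter 6: opening $4,005.11; interest $318.83 → $4,323.94; payment $1,024.00; balance $3,299.94
Quarter 7: opening $3,299.94; interest $318.83 → $3,618.77; payment $1,024.00; balance $2,594.77
Quarter 8: opening $2,594.77; interest $318.83 → $2,913.60; payment $1,024.00; balance $1,889.60
Quarter 9: opening $1,889.60; interest $318.83 → $2,208.43; payment $1,024.00; balance $1,184.43
Quarter 10: opening $1,184.43; interest $318.83 → $1,503.26; payment $1,024.00; balance $479.26
Quarter 11: opening $479.26; interest $318.83 → $798.09; payment $798.09; balance $0.00

$0.00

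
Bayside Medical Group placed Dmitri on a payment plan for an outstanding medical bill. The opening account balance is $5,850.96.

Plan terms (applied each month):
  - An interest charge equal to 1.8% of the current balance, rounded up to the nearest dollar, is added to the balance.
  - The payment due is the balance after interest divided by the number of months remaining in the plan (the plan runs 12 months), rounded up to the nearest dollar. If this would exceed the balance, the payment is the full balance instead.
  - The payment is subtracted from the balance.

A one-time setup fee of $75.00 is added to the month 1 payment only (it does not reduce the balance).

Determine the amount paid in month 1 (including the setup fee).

Month 1: opening $5,850.96; interest $106.00 → $5,956.96; payment $497.00 (+ $75.00 fee); balance $5,459.96

$572.00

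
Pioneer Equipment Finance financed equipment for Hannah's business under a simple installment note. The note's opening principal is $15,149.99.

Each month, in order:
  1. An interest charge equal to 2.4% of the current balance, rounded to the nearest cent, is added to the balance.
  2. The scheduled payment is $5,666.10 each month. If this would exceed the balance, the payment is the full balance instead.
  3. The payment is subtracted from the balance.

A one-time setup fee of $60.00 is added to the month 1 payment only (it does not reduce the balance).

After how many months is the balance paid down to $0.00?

# | Opening | Interest | Payment | Fee | End bal
1 | $15,149.99 | $363.60 | $5,666.10 | $60.00 | $9,847.49
2 | $9,847.49 | $236.34 | $5,666.10 | — | $4,417.73
3 | $4,417.73 | $106.03 | $4,523.76 | — | $0.00
Balance reaches $0.00 in month 3.

3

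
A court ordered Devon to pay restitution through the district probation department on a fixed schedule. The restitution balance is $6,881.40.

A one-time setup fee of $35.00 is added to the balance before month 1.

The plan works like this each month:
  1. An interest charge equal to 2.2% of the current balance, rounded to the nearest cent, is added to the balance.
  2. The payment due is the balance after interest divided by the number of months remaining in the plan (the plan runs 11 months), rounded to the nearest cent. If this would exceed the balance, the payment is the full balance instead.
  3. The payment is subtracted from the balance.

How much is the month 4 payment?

# | Opening | Interest | Payment | End bal
1 | $6,916.40 | $152.16 | $642.60 | $6,425.96
2 | $6,425.96 | $141.37 | $656.73 | $5,910.60
3 | $5,910.60 | $130.03 | $671.18 | $5,369.45
4 | $5,369.45 | $118.13 | $685.95 | $4,801.63

$685.95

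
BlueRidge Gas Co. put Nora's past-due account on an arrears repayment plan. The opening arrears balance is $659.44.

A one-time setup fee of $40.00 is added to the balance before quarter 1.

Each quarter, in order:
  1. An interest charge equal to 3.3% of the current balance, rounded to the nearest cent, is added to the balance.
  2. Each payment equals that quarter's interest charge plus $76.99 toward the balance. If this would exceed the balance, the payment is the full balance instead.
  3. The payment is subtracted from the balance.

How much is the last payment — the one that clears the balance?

Quarter 1: $699.44 +$23.08 interest = $722.52; pay $100.07 → $622.45
Quarter 2: $622.45 +$20.54 interest = $642.99; pay $97.53 → $545.46
Quarter 3: $545.46 +$18.00 interest = $563.46; pay $94.99 → $468.47
Quarter 4: $468.47 +$15.46 interest = $483.93; pay $92.45 → $391.48
Quarter 5: $391.48 +$12.92 interest = $404.40; pay $89.91 → $314.49
Quarter 6: $314.49 +$10.38 interest = $324.87; pay $87.37 → $237.50
Quarter 7: $237.50 +$7.84 interest = $245.34; pay $84.83 → $160.51
Quarter 8: $160.51 +$5.30 interest = $165.81; pay $82.29 → $83.52
Quarter 9: $83.52 +$2.76 interest = $86.28; pay $79.75 → $6.53
Quarter 10: $6.53 +$0.22 interest = $6.75; pay $6.75 → $0.00

$6.75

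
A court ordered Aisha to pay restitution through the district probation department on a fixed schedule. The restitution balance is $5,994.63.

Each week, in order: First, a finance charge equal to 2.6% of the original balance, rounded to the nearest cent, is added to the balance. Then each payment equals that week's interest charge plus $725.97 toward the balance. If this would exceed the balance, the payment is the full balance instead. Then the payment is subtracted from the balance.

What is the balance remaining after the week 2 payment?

$4,542.69

Week 1: $5,994.63 +$155.86 interest = $6,150.49; pay $881.83 → $5,268.66
Week 2: $5,268.66 +$155.86 interest = $5,424.52; pay $881.83 → $4,542.69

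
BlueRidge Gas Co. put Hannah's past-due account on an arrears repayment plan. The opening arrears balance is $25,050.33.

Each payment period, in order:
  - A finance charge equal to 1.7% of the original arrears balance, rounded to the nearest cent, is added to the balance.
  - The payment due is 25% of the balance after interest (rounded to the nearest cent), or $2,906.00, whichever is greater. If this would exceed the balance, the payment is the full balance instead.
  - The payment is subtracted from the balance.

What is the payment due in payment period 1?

Payment period 1: opening $25,050.33; interest $425.86 → $25,476.19; payment $6,369.05; balance $19,107.14

$6,369.05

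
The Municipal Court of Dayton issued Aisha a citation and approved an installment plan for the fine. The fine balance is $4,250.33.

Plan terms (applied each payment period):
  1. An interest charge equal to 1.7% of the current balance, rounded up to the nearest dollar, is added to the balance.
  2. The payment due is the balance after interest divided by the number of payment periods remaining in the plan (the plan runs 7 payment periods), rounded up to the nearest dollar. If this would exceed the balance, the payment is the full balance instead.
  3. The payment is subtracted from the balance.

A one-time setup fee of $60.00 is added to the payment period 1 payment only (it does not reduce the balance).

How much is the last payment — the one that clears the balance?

$683.33

# | Opening | Interest | Payment | Fee | End bal
1 | $4,250.33 | $73.00 | $618.00 | $60.00 | $3,705.33
2 | $3,705.33 | $63.00 | $629.00 | — | $3,139.33
3 | $3,139.33 | $54.00 | $639.00 | — | $2,554.33
4 | $2,554.33 | $44.00 | $650.00 | — | $1,948.33
5 | $1,948.33 | $34.00 | $661.00 | — | $1,321.33
6 | $1,321.33 | $23.00 | $673.00 | — | $671.33
7 | $671.33 | $12.00 | $683.33 | — | $0.00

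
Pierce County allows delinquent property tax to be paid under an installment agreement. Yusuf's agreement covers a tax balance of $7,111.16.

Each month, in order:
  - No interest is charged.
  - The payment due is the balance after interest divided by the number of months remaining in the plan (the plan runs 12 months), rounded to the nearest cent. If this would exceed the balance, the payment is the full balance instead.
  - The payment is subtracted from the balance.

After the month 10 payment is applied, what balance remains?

Month 1: $7,111.16 − $592.60 → $6,518.56
Month 2: $6,518.56 − $592.60 → $5,925.96
Month 3: $5,925.96 − $592.60 → $5,333.36
Month 4: $5,333.36 − $592.60 → $4,740.76
Month 5: $4,740.76 − $592.60 → $4,148.16
Month 6: $4,148.16 − $592.59 → $3,555.57
Month 7: $3,555.57 − $592.60 → $2,962.97
Month 8: $2,962.97 − $592.59 → $2,370.38
Month 9: $2,370.38 − $592.60 → $1,777.78
Month 10: $1,777.78 − $592.59 → $1,185.19

$1,185.19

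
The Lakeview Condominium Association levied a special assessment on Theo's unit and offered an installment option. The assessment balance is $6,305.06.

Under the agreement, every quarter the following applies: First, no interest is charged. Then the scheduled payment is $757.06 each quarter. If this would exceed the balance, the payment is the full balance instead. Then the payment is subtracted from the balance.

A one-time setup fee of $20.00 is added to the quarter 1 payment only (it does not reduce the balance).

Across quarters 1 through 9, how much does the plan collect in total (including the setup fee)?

$6,325.06

Quarter 1: $6,305.06 − $757.06 (+ $20.00 fee) → $5,548.00
Quarter 2: $5,548.00 − $757.06 → $4,790.94
Quarter 3: $4,790.94 − $757.06 → $4,033.88
Quarter 4: $4,033.88 − $757.06 → $3,276.82
Quarter 5: $3,276.82 − $757.06 → $2,519.76
Quarter 6: $2,519.76 − $757.06 → $1,762.70
Quarter 7: $1,762.70 − $757.06 → $1,005.64
Quarter 8: $1,005.64 − $757.06 → $248.58
Quarter 9: $248.58 − $248.58 → $0.00
Total paid: $6,325.06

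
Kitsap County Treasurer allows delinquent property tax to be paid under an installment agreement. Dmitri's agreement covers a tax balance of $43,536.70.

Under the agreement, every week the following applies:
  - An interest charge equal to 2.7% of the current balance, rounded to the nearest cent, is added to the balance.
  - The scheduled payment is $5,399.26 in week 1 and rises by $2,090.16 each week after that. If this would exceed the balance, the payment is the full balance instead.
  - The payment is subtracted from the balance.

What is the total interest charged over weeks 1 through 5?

Week 1: $43,536.70 +$1,175.49 interest = $44,712.19; pay $5,399.26 → $39,312.93
Week 2: $39,312.93 +$1,061.45 interest = $40,374.38; pay $7,489.42 → $32,884.96
Week 3: $32,884.96 +$887.89 interest = $33,772.85; pay $9,579.58 → $24,193.27
Week 4: $24,193.27 +$653.22 interest = $24,846.49; pay $11,669.74 → $13,176.75
Week 5: $13,176.75 +$355.77 interest = $13,532.52; pay $13,532.52 → $0.00
Total interest: $1,175.49 + $1,061.45 + $887.89 + $653.22 + $355.77 = $4,133.82

$4,133.82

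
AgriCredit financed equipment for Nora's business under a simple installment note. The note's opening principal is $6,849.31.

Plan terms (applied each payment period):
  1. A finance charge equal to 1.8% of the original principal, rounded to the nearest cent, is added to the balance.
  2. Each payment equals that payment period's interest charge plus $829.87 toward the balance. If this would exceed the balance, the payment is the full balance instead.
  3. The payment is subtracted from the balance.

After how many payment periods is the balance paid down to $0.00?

Payment period 1: opening $6,849.31; interest $123.29 → $6,972.60; payment $953.16; balance $6,019.44
Payment period 2: opening $6,019.44; interest $123.29 → $6,142.73; payment $953.16; balance $5,189.57
Payment period 3: opening $5,189.57; interest $123.29 → $5,312.86; payment $953.16; balance $4,359.70
Payment period 4: opening $4,359.70; interest $123.29 → $4,482.99; payment $953.16; balance $3,529.83
Payment period 5: opening $3,529.83; interest $123.29 → $3,653.12; payment $953.16; balance $2,699.96
Payment period 6: opening $2,699.96; interest $123.29 → $2,823.25; payment $953.16; balance $1,870.09
Payment period 7: opening $1,870.09; interest $123.29 → $1,993.38; payment $953.16; balance $1,040.22
Payment period 8: opening $1,040.22; interest $123.29 → $1,163.51; payment $953.16; balance $210.35
Payment period 9: opening $210.35; interest $123.29 → $333.64; payment $333.64; balance $0.00
Balance reaches $0.00 in payment period 9.

9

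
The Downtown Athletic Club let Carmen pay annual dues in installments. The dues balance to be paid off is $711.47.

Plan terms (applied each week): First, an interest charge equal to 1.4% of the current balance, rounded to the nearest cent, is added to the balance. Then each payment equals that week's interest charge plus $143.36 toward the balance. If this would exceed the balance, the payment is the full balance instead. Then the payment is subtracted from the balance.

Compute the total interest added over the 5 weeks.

Week 1: opening $711.47; interest $9.96 → $721.43; payment $153.32; balance $568.11
Week 2: opening $568.11; interest $7.95 → $576.06; payment $151.31; balance $424.75
Week 3: opening $424.75; interest $5.95 → $430.70; payment $149.31; balance $281.39
Week 4: opening $281.39; interest $3.94 → $285.33; payment $147.30; balance $138.03
Week 5: opening $138.03; interest $1.93 → $139.96; payment $139.96; balance $0.00
Total interest: $9.96 + $7.95 + $5.95 + $3.94 + $1.93 = $29.73

$29.73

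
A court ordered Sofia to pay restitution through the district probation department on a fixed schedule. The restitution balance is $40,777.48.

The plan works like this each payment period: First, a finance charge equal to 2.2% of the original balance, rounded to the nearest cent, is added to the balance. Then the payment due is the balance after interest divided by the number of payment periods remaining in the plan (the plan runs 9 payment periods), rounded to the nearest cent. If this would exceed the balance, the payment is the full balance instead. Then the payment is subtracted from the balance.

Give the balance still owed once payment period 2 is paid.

Payment period 1: $40,777.48 +$897.10 interest = $41,674.58; pay $4,630.51 → $37,044.07
Payment period 2: $37,044.07 +$897.10 interest = $37,941.17; pay $4,742.65 → $33,198.52

$33,198.52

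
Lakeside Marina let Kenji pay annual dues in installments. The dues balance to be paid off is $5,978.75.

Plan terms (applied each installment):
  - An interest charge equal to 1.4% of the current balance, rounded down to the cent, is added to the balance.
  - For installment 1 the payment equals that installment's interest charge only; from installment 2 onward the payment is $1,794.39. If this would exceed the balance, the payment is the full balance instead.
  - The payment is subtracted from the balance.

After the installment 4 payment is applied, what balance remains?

$774.49

# | Opening | Interest | Payment | End bal
1 | $5,978.75 | $83.70 | $83.70 | $5,978.75
2 | $5,978.75 | $83.70 | $1,794.39 | $4,268.06
3 | $4,268.06 | $59.75 | $1,794.39 | $2,533.42
4 | $2,533.42 | $35.46 | $1,794.39 | $774.49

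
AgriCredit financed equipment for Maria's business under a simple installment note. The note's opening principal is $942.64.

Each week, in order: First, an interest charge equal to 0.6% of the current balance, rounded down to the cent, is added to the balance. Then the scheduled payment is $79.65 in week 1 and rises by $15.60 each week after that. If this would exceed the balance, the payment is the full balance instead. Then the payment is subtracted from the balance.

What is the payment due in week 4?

Week 1: opening $942.64; interest $5.65 → $948.29; payment $79.65; balance $868.64
Week 2: opening $868.64; interest $5.21 → $873.85; payment $95.25; balance $778.60
Week 3: opening $778.60; interest $4.67 → $783.27; payment $110.85; balance $672.42
Week 4: opening $672.42; interest $4.03 → $676.45; payment $126.45; balance $550.00

$126.45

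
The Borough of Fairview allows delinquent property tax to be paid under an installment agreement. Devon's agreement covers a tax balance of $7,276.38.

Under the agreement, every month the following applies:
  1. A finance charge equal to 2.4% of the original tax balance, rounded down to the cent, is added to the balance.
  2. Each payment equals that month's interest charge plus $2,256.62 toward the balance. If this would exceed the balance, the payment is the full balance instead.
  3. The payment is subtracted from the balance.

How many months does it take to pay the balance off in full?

Month 1: $7,276.38 +$174.63 interest = $7,451.01; pay $2,431.25 → $5,019.76
Month 2: $5,019.76 +$174.63 interest = $5,194.39; pay $2,431.25 → $2,763.14
Month 3: $2,763.14 +$174.63 interest = $2,937.77; pay $2,431.25 → $506.52
Month 4: $506.52 +$174.63 interest = $681.15; pay $681.15 → $0.00
Balance reaches $0.00 in month 4.

4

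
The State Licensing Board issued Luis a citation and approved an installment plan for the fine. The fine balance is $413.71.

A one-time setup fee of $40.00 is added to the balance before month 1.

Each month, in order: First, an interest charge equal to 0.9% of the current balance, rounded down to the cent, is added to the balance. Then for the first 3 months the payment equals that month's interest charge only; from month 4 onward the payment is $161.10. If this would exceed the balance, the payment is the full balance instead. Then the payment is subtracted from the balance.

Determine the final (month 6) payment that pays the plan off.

$139.50

Month 1: opening $453.71; interest $4.08 → $457.79; payment $4.08; balance $453.71
Month 2: opening $453.71; interest $4.08 → $457.79; payment $4.08; balance $453.71
Month 3: opening $453.71; interest $4.08 → $457.79; payment $4.08; balance $453.71
Month 4: opening $453.71; interest $4.08 → $457.79; payment $161.10; balance $296.69
Month 5: opening $296.69; interest $2.67 → $299.36; payment $161.10; balance $138.26
Month 6: opening $138.26; interest $1.24 → $139.50; payment $139.50; balance $0.00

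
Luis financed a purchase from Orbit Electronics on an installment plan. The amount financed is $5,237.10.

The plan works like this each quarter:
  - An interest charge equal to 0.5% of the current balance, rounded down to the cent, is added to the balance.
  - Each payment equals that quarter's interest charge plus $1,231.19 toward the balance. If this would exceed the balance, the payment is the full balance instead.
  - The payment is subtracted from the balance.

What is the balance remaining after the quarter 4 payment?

$312.34

Quarter 1: opening $5,237.10; interest $26.18 → $5,263.28; payment $1,257.37; balance $4,005.91
Quarter 2: opening $4,005.91; interest $20.02 → $4,025.93; payment $1,251.21; balance $2,774.72
Quarter 3: opening $2,774.72; interest $13.87 → $2,788.59; payment $1,245.06; balance $1,543.53
Quarter 4: opening $1,543.53; interest $7.71 → $1,551.24; payment $1,238.90; balance $312.34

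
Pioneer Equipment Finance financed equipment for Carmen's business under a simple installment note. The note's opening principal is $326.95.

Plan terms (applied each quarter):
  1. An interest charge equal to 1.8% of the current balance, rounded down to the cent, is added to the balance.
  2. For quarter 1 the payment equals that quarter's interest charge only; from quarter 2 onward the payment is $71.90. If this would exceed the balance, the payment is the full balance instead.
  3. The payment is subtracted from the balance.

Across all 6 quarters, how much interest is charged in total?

Quarter 1: $326.95 +$5.88 interest = $332.83; pay $5.88 → $326.95
Quarter 2: $326.95 +$5.88 interest = $332.83; pay $71.90 → $260.93
Quarter 3: $260.93 +$4.69 interest = $265.62; pay $71.90 → $193.72
Quarter 4: $193.72 +$3.48 interest = $197.20; pay $71.90 → $125.30
Quarter 5: $125.30 +$2.25 interest = $127.55; pay $71.90 → $55.65
Quarter 6: $55.65 +$1.00 interest = $56.65; pay $56.65 → $0.00
Total interest: $5.88 + $5.88 + $4.69 + $3.48 + $2.25 + $1.00 = $23.18

$23.18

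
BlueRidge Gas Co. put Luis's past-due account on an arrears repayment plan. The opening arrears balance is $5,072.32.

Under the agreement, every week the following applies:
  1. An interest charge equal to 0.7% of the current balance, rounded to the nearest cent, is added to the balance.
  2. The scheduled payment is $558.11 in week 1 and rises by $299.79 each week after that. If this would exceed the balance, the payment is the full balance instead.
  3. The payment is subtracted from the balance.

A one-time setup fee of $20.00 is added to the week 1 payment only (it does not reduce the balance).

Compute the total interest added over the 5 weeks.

$119.64

Week 1: opening $5,072.32; interest $35.51 → $5,107.83; payment $558.11 (+ $20.00 fee); balance $4,549.72
Week 2: opening $4,549.72; interest $31.85 → $4,581.57; payment $857.90; balance $3,723.67
Week 3: opening $3,723.67; interest $26.07 → $3,749.74; payment $1,157.69; balance $2,592.05
Week 4: opening $2,592.05; interest $18.14 → $2,610.19; payment $1,457.48; balance $1,152.71
Week 5: opening $1,152.71; interest $8.07 → $1,160.78; payment $1,160.78; balance $0.00
Total interest: $35.51 + $31.85 + $26.07 + $18.14 + $8.07 = $119.64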